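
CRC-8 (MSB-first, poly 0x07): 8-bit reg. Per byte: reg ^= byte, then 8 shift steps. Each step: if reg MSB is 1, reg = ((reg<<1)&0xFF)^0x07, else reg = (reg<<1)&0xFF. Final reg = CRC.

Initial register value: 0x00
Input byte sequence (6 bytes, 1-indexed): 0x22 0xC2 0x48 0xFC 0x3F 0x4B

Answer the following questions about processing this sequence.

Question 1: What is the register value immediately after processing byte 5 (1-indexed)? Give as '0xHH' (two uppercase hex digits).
Answer: 0xA4

Derivation:
After byte 1 (0x22): reg=0xEE
After byte 2 (0xC2): reg=0xC4
After byte 3 (0x48): reg=0xAD
After byte 4 (0xFC): reg=0xB0
After byte 5 (0x3F): reg=0xA4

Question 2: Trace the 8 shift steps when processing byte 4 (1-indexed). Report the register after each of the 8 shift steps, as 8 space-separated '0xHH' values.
After byte 1 (0x22): reg=0xEE
After byte 2 (0xC2): reg=0xC4
After byte 3 (0x48): reg=0xAD
Register before byte 4: 0xAD
After XOR with byte 0xFC: 0x51

Answer: 0xA2 0x43 0x86 0x0B 0x16 0x2C 0x58 0xB0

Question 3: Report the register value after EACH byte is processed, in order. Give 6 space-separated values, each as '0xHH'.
0xEE 0xC4 0xAD 0xB0 0xA4 0x83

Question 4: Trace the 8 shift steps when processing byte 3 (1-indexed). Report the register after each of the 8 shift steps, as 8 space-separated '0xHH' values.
After byte 1 (0x22): reg=0xEE
After byte 2 (0xC2): reg=0xC4
Register before byte 3: 0xC4
After XOR with byte 0x48: 0x8C

Answer: 0x1F 0x3E 0x7C 0xF8 0xF7 0xE9 0xD5 0xAD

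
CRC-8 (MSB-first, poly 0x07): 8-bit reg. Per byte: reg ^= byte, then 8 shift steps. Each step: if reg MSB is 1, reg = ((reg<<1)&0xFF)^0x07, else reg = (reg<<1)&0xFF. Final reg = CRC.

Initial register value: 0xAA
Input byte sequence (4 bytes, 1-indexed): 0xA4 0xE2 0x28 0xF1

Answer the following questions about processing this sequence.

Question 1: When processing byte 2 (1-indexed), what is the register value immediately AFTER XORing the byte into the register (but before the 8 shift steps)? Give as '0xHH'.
Register before byte 2: 0x2A
Byte 2: 0xE2
0x2A XOR 0xE2 = 0xC8

Answer: 0xC8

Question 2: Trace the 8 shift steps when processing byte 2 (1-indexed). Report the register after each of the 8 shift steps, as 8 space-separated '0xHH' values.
Answer: 0x97 0x29 0x52 0xA4 0x4F 0x9E 0x3B 0x76

Derivation:
After byte 1 (0xA4): reg=0x2A
Register before byte 2: 0x2A
After XOR with byte 0xE2: 0xC8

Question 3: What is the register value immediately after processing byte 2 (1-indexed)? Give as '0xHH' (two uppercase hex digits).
Answer: 0x76

Derivation:
After byte 1 (0xA4): reg=0x2A
After byte 2 (0xE2): reg=0x76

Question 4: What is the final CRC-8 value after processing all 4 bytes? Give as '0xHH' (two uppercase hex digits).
After byte 1 (0xA4): reg=0x2A
After byte 2 (0xE2): reg=0x76
After byte 3 (0x28): reg=0x9D
After byte 4 (0xF1): reg=0x03

Answer: 0x03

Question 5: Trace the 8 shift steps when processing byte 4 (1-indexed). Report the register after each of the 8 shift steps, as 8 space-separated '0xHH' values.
Answer: 0xD8 0xB7 0x69 0xD2 0xA3 0x41 0x82 0x03

Derivation:
After byte 1 (0xA4): reg=0x2A
After byte 2 (0xE2): reg=0x76
After byte 3 (0x28): reg=0x9D
Register before byte 4: 0x9D
After XOR with byte 0xF1: 0x6C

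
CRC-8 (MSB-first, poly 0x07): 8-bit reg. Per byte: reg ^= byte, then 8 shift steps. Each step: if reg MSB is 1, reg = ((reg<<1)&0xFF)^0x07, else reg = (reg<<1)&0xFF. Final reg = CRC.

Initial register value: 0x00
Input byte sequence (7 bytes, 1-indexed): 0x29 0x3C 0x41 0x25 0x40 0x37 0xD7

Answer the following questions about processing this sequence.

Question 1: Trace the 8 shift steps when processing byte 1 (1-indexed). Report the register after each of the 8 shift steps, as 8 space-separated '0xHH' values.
Register before byte 1: 0x00
After XOR with byte 0x29: 0x29

Answer: 0x52 0xA4 0x4F 0x9E 0x3B 0x76 0xEC 0xDF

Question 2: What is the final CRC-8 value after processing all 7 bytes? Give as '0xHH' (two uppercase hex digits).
After byte 1 (0x29): reg=0xDF
After byte 2 (0x3C): reg=0xA7
After byte 3 (0x41): reg=0xBC
After byte 4 (0x25): reg=0xC6
After byte 5 (0x40): reg=0x9B
After byte 6 (0x37): reg=0x4D
After byte 7 (0xD7): reg=0xCF

Answer: 0xCF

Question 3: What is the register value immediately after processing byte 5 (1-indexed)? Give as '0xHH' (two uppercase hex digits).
Answer: 0x9B

Derivation:
After byte 1 (0x29): reg=0xDF
After byte 2 (0x3C): reg=0xA7
After byte 3 (0x41): reg=0xBC
After byte 4 (0x25): reg=0xC6
After byte 5 (0x40): reg=0x9B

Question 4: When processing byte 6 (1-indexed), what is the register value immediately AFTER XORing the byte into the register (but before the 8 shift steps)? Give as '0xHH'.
Register before byte 6: 0x9B
Byte 6: 0x37
0x9B XOR 0x37 = 0xAC

Answer: 0xAC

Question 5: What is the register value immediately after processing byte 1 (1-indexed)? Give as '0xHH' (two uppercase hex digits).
Answer: 0xDF

Derivation:
After byte 1 (0x29): reg=0xDF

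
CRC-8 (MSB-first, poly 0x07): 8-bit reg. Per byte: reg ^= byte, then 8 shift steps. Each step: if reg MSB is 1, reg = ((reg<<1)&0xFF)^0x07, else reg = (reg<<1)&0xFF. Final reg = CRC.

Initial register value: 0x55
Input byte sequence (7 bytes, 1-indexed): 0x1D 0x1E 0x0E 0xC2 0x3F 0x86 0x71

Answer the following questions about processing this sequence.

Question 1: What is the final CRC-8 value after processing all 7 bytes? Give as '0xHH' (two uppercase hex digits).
After byte 1 (0x1D): reg=0xFF
After byte 2 (0x1E): reg=0xA9
After byte 3 (0x0E): reg=0x7C
After byte 4 (0xC2): reg=0x33
After byte 5 (0x3F): reg=0x24
After byte 6 (0x86): reg=0x67
After byte 7 (0x71): reg=0x62

Answer: 0x62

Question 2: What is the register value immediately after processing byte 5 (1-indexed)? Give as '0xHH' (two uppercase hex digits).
After byte 1 (0x1D): reg=0xFF
After byte 2 (0x1E): reg=0xA9
After byte 3 (0x0E): reg=0x7C
After byte 4 (0xC2): reg=0x33
After byte 5 (0x3F): reg=0x24

Answer: 0x24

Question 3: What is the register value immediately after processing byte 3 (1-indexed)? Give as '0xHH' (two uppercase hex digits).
Answer: 0x7C

Derivation:
After byte 1 (0x1D): reg=0xFF
After byte 2 (0x1E): reg=0xA9
After byte 3 (0x0E): reg=0x7C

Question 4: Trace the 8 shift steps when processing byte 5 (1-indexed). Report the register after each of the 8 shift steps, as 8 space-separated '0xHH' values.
After byte 1 (0x1D): reg=0xFF
After byte 2 (0x1E): reg=0xA9
After byte 3 (0x0E): reg=0x7C
After byte 4 (0xC2): reg=0x33
Register before byte 5: 0x33
After XOR with byte 0x3F: 0x0C

Answer: 0x18 0x30 0x60 0xC0 0x87 0x09 0x12 0x24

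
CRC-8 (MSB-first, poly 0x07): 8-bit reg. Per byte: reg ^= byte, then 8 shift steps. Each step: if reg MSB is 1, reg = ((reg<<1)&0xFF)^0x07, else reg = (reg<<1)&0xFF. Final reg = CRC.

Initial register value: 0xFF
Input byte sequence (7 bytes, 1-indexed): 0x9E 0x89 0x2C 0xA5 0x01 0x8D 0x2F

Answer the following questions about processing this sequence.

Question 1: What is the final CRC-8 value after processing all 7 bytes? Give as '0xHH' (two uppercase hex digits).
After byte 1 (0x9E): reg=0x20
After byte 2 (0x89): reg=0x56
After byte 3 (0x2C): reg=0x61
After byte 4 (0xA5): reg=0x52
After byte 5 (0x01): reg=0xBE
After byte 6 (0x8D): reg=0x99
After byte 7 (0x2F): reg=0x0B

Answer: 0x0B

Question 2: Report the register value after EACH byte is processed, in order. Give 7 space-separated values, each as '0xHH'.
0x20 0x56 0x61 0x52 0xBE 0x99 0x0B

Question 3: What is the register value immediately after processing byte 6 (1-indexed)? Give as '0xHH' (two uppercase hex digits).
Answer: 0x99

Derivation:
After byte 1 (0x9E): reg=0x20
After byte 2 (0x89): reg=0x56
After byte 3 (0x2C): reg=0x61
After byte 4 (0xA5): reg=0x52
After byte 5 (0x01): reg=0xBE
After byte 6 (0x8D): reg=0x99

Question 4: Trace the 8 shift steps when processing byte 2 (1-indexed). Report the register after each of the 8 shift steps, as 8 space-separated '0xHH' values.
After byte 1 (0x9E): reg=0x20
Register before byte 2: 0x20
After XOR with byte 0x89: 0xA9

Answer: 0x55 0xAA 0x53 0xA6 0x4B 0x96 0x2B 0x56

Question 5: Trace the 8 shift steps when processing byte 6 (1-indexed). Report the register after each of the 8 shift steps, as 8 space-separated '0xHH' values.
Answer: 0x66 0xCC 0x9F 0x39 0x72 0xE4 0xCF 0x99

Derivation:
After byte 1 (0x9E): reg=0x20
After byte 2 (0x89): reg=0x56
After byte 3 (0x2C): reg=0x61
After byte 4 (0xA5): reg=0x52
After byte 5 (0x01): reg=0xBE
Register before byte 6: 0xBE
After XOR with byte 0x8D: 0x33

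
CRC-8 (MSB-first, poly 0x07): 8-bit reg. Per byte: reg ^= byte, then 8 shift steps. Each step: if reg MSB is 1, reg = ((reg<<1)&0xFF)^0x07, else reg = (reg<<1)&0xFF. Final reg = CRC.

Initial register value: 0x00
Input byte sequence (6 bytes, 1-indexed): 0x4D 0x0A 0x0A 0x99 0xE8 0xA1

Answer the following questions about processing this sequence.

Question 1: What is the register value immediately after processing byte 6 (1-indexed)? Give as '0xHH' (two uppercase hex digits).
After byte 1 (0x4D): reg=0xE4
After byte 2 (0x0A): reg=0x84
After byte 3 (0x0A): reg=0xA3
After byte 4 (0x99): reg=0xA6
After byte 5 (0xE8): reg=0xED
After byte 6 (0xA1): reg=0xE3

Answer: 0xE3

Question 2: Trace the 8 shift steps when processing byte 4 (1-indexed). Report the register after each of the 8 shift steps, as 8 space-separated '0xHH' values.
After byte 1 (0x4D): reg=0xE4
After byte 2 (0x0A): reg=0x84
After byte 3 (0x0A): reg=0xA3
Register before byte 4: 0xA3
After XOR with byte 0x99: 0x3A

Answer: 0x74 0xE8 0xD7 0xA9 0x55 0xAA 0x53 0xA6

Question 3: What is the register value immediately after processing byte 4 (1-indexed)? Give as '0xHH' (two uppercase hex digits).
After byte 1 (0x4D): reg=0xE4
After byte 2 (0x0A): reg=0x84
After byte 3 (0x0A): reg=0xA3
After byte 4 (0x99): reg=0xA6

Answer: 0xA6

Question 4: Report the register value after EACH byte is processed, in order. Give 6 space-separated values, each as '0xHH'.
0xE4 0x84 0xA3 0xA6 0xED 0xE3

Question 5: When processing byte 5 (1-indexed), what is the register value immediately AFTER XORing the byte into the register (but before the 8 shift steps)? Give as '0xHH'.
Register before byte 5: 0xA6
Byte 5: 0xE8
0xA6 XOR 0xE8 = 0x4E

Answer: 0x4E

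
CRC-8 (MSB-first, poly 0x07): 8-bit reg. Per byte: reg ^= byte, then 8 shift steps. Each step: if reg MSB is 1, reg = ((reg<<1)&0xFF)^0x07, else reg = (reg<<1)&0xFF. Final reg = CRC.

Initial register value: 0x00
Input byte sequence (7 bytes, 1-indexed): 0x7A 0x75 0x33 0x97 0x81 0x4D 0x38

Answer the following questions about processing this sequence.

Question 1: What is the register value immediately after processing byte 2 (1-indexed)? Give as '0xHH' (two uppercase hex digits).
Answer: 0x6C

Derivation:
After byte 1 (0x7A): reg=0x61
After byte 2 (0x75): reg=0x6C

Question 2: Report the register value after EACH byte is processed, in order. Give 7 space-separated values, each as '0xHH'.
0x61 0x6C 0x9A 0x23 0x67 0xD6 0x84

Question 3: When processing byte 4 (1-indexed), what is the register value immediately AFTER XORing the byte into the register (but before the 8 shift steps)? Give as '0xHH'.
Answer: 0x0D

Derivation:
Register before byte 4: 0x9A
Byte 4: 0x97
0x9A XOR 0x97 = 0x0D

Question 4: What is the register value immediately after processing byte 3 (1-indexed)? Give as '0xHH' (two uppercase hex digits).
Answer: 0x9A

Derivation:
After byte 1 (0x7A): reg=0x61
After byte 2 (0x75): reg=0x6C
After byte 3 (0x33): reg=0x9A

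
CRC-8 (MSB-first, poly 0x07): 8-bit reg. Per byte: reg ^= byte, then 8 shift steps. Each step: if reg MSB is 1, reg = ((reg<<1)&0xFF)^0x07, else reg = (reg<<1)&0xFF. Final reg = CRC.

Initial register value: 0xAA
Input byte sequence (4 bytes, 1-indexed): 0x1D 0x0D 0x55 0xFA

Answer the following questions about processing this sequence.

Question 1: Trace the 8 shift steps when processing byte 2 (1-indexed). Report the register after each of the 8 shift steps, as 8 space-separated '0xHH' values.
After byte 1 (0x1D): reg=0x0C
Register before byte 2: 0x0C
After XOR with byte 0x0D: 0x01

Answer: 0x02 0x04 0x08 0x10 0x20 0x40 0x80 0x07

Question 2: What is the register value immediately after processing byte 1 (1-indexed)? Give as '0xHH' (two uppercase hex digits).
Answer: 0x0C

Derivation:
After byte 1 (0x1D): reg=0x0C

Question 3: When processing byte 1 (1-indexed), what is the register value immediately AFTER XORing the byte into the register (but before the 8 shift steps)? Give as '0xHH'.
Answer: 0xB7

Derivation:
Register before byte 1: 0xAA
Byte 1: 0x1D
0xAA XOR 0x1D = 0xB7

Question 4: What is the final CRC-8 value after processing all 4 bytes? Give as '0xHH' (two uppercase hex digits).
Answer: 0xCE

Derivation:
After byte 1 (0x1D): reg=0x0C
After byte 2 (0x0D): reg=0x07
After byte 3 (0x55): reg=0xB9
After byte 4 (0xFA): reg=0xCE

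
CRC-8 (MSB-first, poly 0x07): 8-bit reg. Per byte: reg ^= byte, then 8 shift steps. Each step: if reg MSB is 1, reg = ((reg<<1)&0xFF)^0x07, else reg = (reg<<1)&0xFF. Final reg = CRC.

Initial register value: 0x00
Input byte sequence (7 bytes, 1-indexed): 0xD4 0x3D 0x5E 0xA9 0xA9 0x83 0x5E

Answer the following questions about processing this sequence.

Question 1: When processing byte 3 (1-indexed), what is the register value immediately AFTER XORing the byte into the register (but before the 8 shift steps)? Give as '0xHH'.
Answer: 0x03

Derivation:
Register before byte 3: 0x5D
Byte 3: 0x5E
0x5D XOR 0x5E = 0x03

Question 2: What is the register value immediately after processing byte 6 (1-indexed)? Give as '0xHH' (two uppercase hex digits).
Answer: 0x6D

Derivation:
After byte 1 (0xD4): reg=0x22
After byte 2 (0x3D): reg=0x5D
After byte 3 (0x5E): reg=0x09
After byte 4 (0xA9): reg=0x69
After byte 5 (0xA9): reg=0x4E
After byte 6 (0x83): reg=0x6D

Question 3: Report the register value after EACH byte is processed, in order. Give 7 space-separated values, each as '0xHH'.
0x22 0x5D 0x09 0x69 0x4E 0x6D 0x99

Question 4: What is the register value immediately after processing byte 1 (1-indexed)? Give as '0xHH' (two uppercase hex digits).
Answer: 0x22

Derivation:
After byte 1 (0xD4): reg=0x22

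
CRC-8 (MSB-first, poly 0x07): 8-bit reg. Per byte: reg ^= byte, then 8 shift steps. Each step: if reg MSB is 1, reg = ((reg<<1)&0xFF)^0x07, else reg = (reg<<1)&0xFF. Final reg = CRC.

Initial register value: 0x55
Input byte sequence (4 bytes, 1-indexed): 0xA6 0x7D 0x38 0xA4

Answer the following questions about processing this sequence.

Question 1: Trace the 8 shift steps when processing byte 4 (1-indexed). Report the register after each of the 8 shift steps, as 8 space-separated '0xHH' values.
Answer: 0x2B 0x56 0xAC 0x5F 0xBE 0x7B 0xF6 0xEB

Derivation:
After byte 1 (0xA6): reg=0xD7
After byte 2 (0x7D): reg=0x5F
After byte 3 (0x38): reg=0x32
Register before byte 4: 0x32
After XOR with byte 0xA4: 0x96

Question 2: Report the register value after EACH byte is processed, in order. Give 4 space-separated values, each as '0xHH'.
0xD7 0x5F 0x32 0xEB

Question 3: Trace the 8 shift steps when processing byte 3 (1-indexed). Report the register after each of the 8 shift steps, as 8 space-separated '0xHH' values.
Answer: 0xCE 0x9B 0x31 0x62 0xC4 0x8F 0x19 0x32

Derivation:
After byte 1 (0xA6): reg=0xD7
After byte 2 (0x7D): reg=0x5F
Register before byte 3: 0x5F
After XOR with byte 0x38: 0x67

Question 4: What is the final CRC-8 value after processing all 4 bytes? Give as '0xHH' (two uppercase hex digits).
After byte 1 (0xA6): reg=0xD7
After byte 2 (0x7D): reg=0x5F
After byte 3 (0x38): reg=0x32
After byte 4 (0xA4): reg=0xEB

Answer: 0xEB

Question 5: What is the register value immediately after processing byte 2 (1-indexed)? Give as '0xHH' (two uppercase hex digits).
Answer: 0x5F

Derivation:
After byte 1 (0xA6): reg=0xD7
After byte 2 (0x7D): reg=0x5F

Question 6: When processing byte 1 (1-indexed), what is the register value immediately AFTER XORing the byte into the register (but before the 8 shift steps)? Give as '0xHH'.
Register before byte 1: 0x55
Byte 1: 0xA6
0x55 XOR 0xA6 = 0xF3

Answer: 0xF3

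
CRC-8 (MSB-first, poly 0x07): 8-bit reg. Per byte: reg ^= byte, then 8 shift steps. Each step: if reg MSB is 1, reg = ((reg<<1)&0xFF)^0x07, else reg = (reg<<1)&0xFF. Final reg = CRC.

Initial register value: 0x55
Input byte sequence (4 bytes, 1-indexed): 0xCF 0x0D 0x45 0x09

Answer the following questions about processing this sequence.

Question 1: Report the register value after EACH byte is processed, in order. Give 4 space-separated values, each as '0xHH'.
0xCF 0x40 0x1B 0x7E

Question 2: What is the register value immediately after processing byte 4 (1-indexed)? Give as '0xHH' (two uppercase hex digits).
Answer: 0x7E

Derivation:
After byte 1 (0xCF): reg=0xCF
After byte 2 (0x0D): reg=0x40
After byte 3 (0x45): reg=0x1B
After byte 4 (0x09): reg=0x7E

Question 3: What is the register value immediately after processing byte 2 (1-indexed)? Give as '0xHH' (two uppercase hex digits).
After byte 1 (0xCF): reg=0xCF
After byte 2 (0x0D): reg=0x40

Answer: 0x40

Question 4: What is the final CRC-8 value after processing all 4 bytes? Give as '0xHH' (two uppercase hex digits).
Answer: 0x7E

Derivation:
After byte 1 (0xCF): reg=0xCF
After byte 2 (0x0D): reg=0x40
After byte 3 (0x45): reg=0x1B
After byte 4 (0x09): reg=0x7E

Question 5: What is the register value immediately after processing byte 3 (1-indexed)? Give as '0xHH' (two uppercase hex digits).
Answer: 0x1B

Derivation:
After byte 1 (0xCF): reg=0xCF
After byte 2 (0x0D): reg=0x40
After byte 3 (0x45): reg=0x1B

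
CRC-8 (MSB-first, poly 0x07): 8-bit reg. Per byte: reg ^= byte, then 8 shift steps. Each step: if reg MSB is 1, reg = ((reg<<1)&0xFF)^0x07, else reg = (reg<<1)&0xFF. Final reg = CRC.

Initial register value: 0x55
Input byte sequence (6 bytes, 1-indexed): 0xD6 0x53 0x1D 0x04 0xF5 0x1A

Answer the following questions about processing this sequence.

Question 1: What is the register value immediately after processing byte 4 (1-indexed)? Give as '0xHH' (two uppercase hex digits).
After byte 1 (0xD6): reg=0x80
After byte 2 (0x53): reg=0x37
After byte 3 (0x1D): reg=0xD6
After byte 4 (0x04): reg=0x30

Answer: 0x30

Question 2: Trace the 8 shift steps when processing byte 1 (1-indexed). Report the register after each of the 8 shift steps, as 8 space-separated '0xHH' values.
Register before byte 1: 0x55
After XOR with byte 0xD6: 0x83

Answer: 0x01 0x02 0x04 0x08 0x10 0x20 0x40 0x80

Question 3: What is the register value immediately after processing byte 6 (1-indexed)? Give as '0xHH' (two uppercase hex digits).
Answer: 0xEA

Derivation:
After byte 1 (0xD6): reg=0x80
After byte 2 (0x53): reg=0x37
After byte 3 (0x1D): reg=0xD6
After byte 4 (0x04): reg=0x30
After byte 5 (0xF5): reg=0x55
After byte 6 (0x1A): reg=0xEA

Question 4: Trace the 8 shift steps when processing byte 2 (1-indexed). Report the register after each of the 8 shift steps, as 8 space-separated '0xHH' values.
After byte 1 (0xD6): reg=0x80
Register before byte 2: 0x80
After XOR with byte 0x53: 0xD3

Answer: 0xA1 0x45 0x8A 0x13 0x26 0x4C 0x98 0x37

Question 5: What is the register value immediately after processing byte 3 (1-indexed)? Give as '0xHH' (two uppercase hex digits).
Answer: 0xD6

Derivation:
After byte 1 (0xD6): reg=0x80
After byte 2 (0x53): reg=0x37
After byte 3 (0x1D): reg=0xD6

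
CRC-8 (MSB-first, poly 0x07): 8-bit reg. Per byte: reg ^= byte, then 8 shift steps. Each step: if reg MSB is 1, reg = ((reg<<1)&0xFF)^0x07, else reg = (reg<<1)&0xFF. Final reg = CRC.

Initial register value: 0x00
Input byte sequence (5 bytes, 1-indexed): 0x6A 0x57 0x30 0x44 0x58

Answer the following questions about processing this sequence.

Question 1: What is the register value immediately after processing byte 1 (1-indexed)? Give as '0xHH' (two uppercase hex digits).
Answer: 0x11

Derivation:
After byte 1 (0x6A): reg=0x11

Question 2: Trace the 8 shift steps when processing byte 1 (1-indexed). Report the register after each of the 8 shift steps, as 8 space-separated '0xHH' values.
Answer: 0xD4 0xAF 0x59 0xB2 0x63 0xC6 0x8B 0x11

Derivation:
Register before byte 1: 0x00
After XOR with byte 0x6A: 0x6A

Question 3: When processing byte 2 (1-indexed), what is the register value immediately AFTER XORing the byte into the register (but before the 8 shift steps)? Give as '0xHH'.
Register before byte 2: 0x11
Byte 2: 0x57
0x11 XOR 0x57 = 0x46

Answer: 0x46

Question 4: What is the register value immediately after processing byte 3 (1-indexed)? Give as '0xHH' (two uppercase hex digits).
Answer: 0xB5

Derivation:
After byte 1 (0x6A): reg=0x11
After byte 2 (0x57): reg=0xD5
After byte 3 (0x30): reg=0xB5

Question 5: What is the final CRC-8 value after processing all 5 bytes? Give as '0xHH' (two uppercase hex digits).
After byte 1 (0x6A): reg=0x11
After byte 2 (0x57): reg=0xD5
After byte 3 (0x30): reg=0xB5
After byte 4 (0x44): reg=0xD9
After byte 5 (0x58): reg=0x8E

Answer: 0x8E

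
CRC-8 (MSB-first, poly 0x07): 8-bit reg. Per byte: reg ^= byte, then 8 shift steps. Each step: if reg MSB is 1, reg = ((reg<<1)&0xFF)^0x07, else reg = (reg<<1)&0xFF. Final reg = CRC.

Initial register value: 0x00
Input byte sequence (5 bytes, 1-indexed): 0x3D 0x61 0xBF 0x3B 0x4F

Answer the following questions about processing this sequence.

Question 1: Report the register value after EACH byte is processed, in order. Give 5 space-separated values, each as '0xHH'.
0xB3 0x30 0xA4 0xD4 0xC8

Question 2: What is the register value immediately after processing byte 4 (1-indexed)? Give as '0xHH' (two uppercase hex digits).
Answer: 0xD4

Derivation:
After byte 1 (0x3D): reg=0xB3
After byte 2 (0x61): reg=0x30
After byte 3 (0xBF): reg=0xA4
After byte 4 (0x3B): reg=0xD4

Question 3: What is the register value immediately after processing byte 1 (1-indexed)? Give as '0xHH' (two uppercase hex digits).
After byte 1 (0x3D): reg=0xB3

Answer: 0xB3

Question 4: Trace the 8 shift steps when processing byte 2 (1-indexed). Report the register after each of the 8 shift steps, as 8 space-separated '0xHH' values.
After byte 1 (0x3D): reg=0xB3
Register before byte 2: 0xB3
After XOR with byte 0x61: 0xD2

Answer: 0xA3 0x41 0x82 0x03 0x06 0x0C 0x18 0x30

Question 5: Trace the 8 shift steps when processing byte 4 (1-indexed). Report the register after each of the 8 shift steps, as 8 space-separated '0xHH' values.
After byte 1 (0x3D): reg=0xB3
After byte 2 (0x61): reg=0x30
After byte 3 (0xBF): reg=0xA4
Register before byte 4: 0xA4
After XOR with byte 0x3B: 0x9F

Answer: 0x39 0x72 0xE4 0xCF 0x99 0x35 0x6A 0xD4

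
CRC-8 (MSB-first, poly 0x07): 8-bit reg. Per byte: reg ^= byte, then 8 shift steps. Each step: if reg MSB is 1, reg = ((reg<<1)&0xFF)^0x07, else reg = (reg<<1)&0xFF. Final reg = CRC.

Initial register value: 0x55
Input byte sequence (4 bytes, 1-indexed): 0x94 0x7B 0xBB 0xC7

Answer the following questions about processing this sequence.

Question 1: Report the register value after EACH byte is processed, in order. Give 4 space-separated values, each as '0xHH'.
0x49 0x9E 0xFB 0xB4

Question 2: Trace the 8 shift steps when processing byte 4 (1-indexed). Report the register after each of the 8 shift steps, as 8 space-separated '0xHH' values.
Answer: 0x78 0xF0 0xE7 0xC9 0x95 0x2D 0x5A 0xB4

Derivation:
After byte 1 (0x94): reg=0x49
After byte 2 (0x7B): reg=0x9E
After byte 3 (0xBB): reg=0xFB
Register before byte 4: 0xFB
After XOR with byte 0xC7: 0x3C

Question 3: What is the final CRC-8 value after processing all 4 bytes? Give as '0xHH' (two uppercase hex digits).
After byte 1 (0x94): reg=0x49
After byte 2 (0x7B): reg=0x9E
After byte 3 (0xBB): reg=0xFB
After byte 4 (0xC7): reg=0xB4

Answer: 0xB4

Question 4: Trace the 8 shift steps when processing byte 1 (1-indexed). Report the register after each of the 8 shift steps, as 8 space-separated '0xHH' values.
Register before byte 1: 0x55
After XOR with byte 0x94: 0xC1

Answer: 0x85 0x0D 0x1A 0x34 0x68 0xD0 0xA7 0x49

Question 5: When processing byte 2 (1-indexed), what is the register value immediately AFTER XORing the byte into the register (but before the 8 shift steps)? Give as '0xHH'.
Answer: 0x32

Derivation:
Register before byte 2: 0x49
Byte 2: 0x7B
0x49 XOR 0x7B = 0x32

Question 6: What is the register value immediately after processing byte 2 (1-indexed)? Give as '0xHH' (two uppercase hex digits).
Answer: 0x9E

Derivation:
After byte 1 (0x94): reg=0x49
After byte 2 (0x7B): reg=0x9E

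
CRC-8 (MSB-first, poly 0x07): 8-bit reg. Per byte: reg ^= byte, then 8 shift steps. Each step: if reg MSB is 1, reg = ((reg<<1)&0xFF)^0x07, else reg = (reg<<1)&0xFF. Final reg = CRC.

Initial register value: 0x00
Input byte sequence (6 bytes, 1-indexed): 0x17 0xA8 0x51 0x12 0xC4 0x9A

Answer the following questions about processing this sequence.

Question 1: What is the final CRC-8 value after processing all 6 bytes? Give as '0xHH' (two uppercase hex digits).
Answer: 0x43

Derivation:
After byte 1 (0x17): reg=0x65
After byte 2 (0xA8): reg=0x6D
After byte 3 (0x51): reg=0xB4
After byte 4 (0x12): reg=0x7B
After byte 5 (0xC4): reg=0x34
After byte 6 (0x9A): reg=0x43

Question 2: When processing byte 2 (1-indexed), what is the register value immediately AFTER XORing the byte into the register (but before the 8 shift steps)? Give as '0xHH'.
Answer: 0xCD

Derivation:
Register before byte 2: 0x65
Byte 2: 0xA8
0x65 XOR 0xA8 = 0xCD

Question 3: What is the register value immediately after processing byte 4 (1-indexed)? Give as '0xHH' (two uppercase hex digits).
Answer: 0x7B

Derivation:
After byte 1 (0x17): reg=0x65
After byte 2 (0xA8): reg=0x6D
After byte 3 (0x51): reg=0xB4
After byte 4 (0x12): reg=0x7B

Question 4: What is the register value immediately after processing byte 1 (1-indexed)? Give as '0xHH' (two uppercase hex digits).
After byte 1 (0x17): reg=0x65

Answer: 0x65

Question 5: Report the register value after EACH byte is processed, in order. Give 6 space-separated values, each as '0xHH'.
0x65 0x6D 0xB4 0x7B 0x34 0x43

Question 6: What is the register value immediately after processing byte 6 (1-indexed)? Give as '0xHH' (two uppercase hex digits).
After byte 1 (0x17): reg=0x65
After byte 2 (0xA8): reg=0x6D
After byte 3 (0x51): reg=0xB4
After byte 4 (0x12): reg=0x7B
After byte 5 (0xC4): reg=0x34
After byte 6 (0x9A): reg=0x43

Answer: 0x43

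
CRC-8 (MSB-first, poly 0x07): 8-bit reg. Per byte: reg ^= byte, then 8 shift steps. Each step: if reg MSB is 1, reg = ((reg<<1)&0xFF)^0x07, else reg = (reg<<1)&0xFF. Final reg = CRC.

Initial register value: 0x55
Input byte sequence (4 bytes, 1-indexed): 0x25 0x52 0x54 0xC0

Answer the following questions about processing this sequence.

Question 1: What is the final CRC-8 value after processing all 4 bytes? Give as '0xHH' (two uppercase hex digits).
Answer: 0xD6

Derivation:
After byte 1 (0x25): reg=0x57
After byte 2 (0x52): reg=0x1B
After byte 3 (0x54): reg=0xEA
After byte 4 (0xC0): reg=0xD6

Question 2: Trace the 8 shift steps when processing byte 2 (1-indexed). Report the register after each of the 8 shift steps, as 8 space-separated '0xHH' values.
After byte 1 (0x25): reg=0x57
Register before byte 2: 0x57
After XOR with byte 0x52: 0x05

Answer: 0x0A 0x14 0x28 0x50 0xA0 0x47 0x8E 0x1B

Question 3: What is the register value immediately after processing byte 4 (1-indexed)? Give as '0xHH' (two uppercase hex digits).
Answer: 0xD6

Derivation:
After byte 1 (0x25): reg=0x57
After byte 2 (0x52): reg=0x1B
After byte 3 (0x54): reg=0xEA
After byte 4 (0xC0): reg=0xD6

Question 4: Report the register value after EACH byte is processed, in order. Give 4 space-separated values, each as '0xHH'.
0x57 0x1B 0xEA 0xD6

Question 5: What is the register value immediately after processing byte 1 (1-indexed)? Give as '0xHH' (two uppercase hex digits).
After byte 1 (0x25): reg=0x57

Answer: 0x57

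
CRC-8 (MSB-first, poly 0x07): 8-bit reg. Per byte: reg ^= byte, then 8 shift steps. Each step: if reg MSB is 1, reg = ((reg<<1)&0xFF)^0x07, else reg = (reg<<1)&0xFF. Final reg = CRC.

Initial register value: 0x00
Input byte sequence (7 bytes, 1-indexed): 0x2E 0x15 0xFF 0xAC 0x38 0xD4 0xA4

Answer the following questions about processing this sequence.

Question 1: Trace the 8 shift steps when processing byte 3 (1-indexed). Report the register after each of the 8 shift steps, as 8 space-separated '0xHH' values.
Answer: 0xDF 0xB9 0x75 0xEA 0xD3 0xA1 0x45 0x8A

Derivation:
After byte 1 (0x2E): reg=0xCA
After byte 2 (0x15): reg=0x13
Register before byte 3: 0x13
After XOR with byte 0xFF: 0xEC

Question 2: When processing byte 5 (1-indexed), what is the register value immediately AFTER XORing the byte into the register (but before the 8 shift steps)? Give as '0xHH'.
Answer: 0xCA

Derivation:
Register before byte 5: 0xF2
Byte 5: 0x38
0xF2 XOR 0x38 = 0xCA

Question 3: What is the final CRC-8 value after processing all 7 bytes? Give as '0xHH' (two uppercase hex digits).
Answer: 0x91

Derivation:
After byte 1 (0x2E): reg=0xCA
After byte 2 (0x15): reg=0x13
After byte 3 (0xFF): reg=0x8A
After byte 4 (0xAC): reg=0xF2
After byte 5 (0x38): reg=0x78
After byte 6 (0xD4): reg=0x4D
After byte 7 (0xA4): reg=0x91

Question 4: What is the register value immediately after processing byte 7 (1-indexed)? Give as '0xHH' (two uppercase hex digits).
Answer: 0x91

Derivation:
After byte 1 (0x2E): reg=0xCA
After byte 2 (0x15): reg=0x13
After byte 3 (0xFF): reg=0x8A
After byte 4 (0xAC): reg=0xF2
After byte 5 (0x38): reg=0x78
After byte 6 (0xD4): reg=0x4D
After byte 7 (0xA4): reg=0x91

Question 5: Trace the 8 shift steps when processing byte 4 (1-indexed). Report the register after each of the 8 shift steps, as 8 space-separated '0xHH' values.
Answer: 0x4C 0x98 0x37 0x6E 0xDC 0xBF 0x79 0xF2

Derivation:
After byte 1 (0x2E): reg=0xCA
After byte 2 (0x15): reg=0x13
After byte 3 (0xFF): reg=0x8A
Register before byte 4: 0x8A
After XOR with byte 0xAC: 0x26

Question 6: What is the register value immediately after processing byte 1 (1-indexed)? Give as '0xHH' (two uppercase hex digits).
Answer: 0xCA

Derivation:
After byte 1 (0x2E): reg=0xCA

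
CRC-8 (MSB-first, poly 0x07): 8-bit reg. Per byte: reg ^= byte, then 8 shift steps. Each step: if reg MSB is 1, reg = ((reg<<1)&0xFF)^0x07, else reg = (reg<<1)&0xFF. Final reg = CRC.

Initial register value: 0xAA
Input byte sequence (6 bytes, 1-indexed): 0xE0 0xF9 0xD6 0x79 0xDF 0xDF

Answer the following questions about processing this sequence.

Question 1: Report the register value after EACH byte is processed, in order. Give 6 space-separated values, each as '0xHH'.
0xF1 0x38 0x84 0xFD 0xEE 0x97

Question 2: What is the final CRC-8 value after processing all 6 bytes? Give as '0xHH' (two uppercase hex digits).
Answer: 0x97

Derivation:
After byte 1 (0xE0): reg=0xF1
After byte 2 (0xF9): reg=0x38
After byte 3 (0xD6): reg=0x84
After byte 4 (0x79): reg=0xFD
After byte 5 (0xDF): reg=0xEE
After byte 6 (0xDF): reg=0x97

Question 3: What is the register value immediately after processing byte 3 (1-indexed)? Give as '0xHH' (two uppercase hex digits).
After byte 1 (0xE0): reg=0xF1
After byte 2 (0xF9): reg=0x38
After byte 3 (0xD6): reg=0x84

Answer: 0x84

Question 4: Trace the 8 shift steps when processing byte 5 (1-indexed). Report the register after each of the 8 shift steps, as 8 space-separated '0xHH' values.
Answer: 0x44 0x88 0x17 0x2E 0x5C 0xB8 0x77 0xEE

Derivation:
After byte 1 (0xE0): reg=0xF1
After byte 2 (0xF9): reg=0x38
After byte 3 (0xD6): reg=0x84
After byte 4 (0x79): reg=0xFD
Register before byte 5: 0xFD
After XOR with byte 0xDF: 0x22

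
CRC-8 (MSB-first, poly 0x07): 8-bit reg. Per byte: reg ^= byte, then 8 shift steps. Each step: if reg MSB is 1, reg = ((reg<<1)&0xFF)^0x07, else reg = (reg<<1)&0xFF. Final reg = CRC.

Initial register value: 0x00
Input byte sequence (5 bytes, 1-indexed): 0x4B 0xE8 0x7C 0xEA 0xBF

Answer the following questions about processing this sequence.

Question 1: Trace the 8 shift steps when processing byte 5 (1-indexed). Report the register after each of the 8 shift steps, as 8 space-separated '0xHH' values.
After byte 1 (0x4B): reg=0xF6
After byte 2 (0xE8): reg=0x5A
After byte 3 (0x7C): reg=0xF2
After byte 4 (0xEA): reg=0x48
Register before byte 5: 0x48
After XOR with byte 0xBF: 0xF7

Answer: 0xE9 0xD5 0xAD 0x5D 0xBA 0x73 0xE6 0xCB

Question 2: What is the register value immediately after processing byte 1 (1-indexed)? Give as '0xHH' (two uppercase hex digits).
After byte 1 (0x4B): reg=0xF6

Answer: 0xF6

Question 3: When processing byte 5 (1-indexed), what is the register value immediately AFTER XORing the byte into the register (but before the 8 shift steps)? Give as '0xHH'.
Register before byte 5: 0x48
Byte 5: 0xBF
0x48 XOR 0xBF = 0xF7

Answer: 0xF7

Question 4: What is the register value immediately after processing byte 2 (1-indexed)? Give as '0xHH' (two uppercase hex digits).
Answer: 0x5A

Derivation:
After byte 1 (0x4B): reg=0xF6
After byte 2 (0xE8): reg=0x5A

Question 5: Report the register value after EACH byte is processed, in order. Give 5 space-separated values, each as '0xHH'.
0xF6 0x5A 0xF2 0x48 0xCB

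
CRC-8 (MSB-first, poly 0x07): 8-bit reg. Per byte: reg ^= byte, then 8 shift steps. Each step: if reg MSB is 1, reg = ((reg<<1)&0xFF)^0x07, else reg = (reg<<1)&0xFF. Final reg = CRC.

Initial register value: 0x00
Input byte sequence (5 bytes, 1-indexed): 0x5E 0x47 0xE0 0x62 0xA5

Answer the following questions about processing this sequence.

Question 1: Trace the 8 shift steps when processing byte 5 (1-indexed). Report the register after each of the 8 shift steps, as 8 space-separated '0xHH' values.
Answer: 0xCE 0x9B 0x31 0x62 0xC4 0x8F 0x19 0x32

Derivation:
After byte 1 (0x5E): reg=0x9D
After byte 2 (0x47): reg=0x08
After byte 3 (0xE0): reg=0x96
After byte 4 (0x62): reg=0xC2
Register before byte 5: 0xC2
After XOR with byte 0xA5: 0x67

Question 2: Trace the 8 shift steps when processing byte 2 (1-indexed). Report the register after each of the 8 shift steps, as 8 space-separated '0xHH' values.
After byte 1 (0x5E): reg=0x9D
Register before byte 2: 0x9D
After XOR with byte 0x47: 0xDA

Answer: 0xB3 0x61 0xC2 0x83 0x01 0x02 0x04 0x08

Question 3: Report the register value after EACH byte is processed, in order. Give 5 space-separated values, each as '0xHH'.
0x9D 0x08 0x96 0xC2 0x32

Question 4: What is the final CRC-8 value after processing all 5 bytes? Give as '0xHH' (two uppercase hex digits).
Answer: 0x32

Derivation:
After byte 1 (0x5E): reg=0x9D
After byte 2 (0x47): reg=0x08
After byte 3 (0xE0): reg=0x96
After byte 4 (0x62): reg=0xC2
After byte 5 (0xA5): reg=0x32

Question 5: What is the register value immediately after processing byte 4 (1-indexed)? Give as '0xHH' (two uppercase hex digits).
After byte 1 (0x5E): reg=0x9D
After byte 2 (0x47): reg=0x08
After byte 3 (0xE0): reg=0x96
After byte 4 (0x62): reg=0xC2

Answer: 0xC2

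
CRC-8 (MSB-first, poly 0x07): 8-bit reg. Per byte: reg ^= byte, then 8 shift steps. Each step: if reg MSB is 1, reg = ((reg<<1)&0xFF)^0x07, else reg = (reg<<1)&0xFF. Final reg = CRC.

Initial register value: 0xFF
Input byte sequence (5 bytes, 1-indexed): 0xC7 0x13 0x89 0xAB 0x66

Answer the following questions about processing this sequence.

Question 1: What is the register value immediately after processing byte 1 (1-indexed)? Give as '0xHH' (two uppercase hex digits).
Answer: 0xA8

Derivation:
After byte 1 (0xC7): reg=0xA8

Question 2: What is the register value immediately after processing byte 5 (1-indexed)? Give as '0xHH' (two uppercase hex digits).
Answer: 0x99

Derivation:
After byte 1 (0xC7): reg=0xA8
After byte 2 (0x13): reg=0x28
After byte 3 (0x89): reg=0x6E
After byte 4 (0xAB): reg=0x55
After byte 5 (0x66): reg=0x99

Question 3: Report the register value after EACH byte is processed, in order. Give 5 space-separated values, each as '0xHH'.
0xA8 0x28 0x6E 0x55 0x99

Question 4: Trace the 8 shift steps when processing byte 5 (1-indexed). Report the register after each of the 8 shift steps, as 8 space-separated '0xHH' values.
After byte 1 (0xC7): reg=0xA8
After byte 2 (0x13): reg=0x28
After byte 3 (0x89): reg=0x6E
After byte 4 (0xAB): reg=0x55
Register before byte 5: 0x55
After XOR with byte 0x66: 0x33

Answer: 0x66 0xCC 0x9F 0x39 0x72 0xE4 0xCF 0x99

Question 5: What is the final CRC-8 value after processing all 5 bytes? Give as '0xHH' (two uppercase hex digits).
After byte 1 (0xC7): reg=0xA8
After byte 2 (0x13): reg=0x28
After byte 3 (0x89): reg=0x6E
After byte 4 (0xAB): reg=0x55
After byte 5 (0x66): reg=0x99

Answer: 0x99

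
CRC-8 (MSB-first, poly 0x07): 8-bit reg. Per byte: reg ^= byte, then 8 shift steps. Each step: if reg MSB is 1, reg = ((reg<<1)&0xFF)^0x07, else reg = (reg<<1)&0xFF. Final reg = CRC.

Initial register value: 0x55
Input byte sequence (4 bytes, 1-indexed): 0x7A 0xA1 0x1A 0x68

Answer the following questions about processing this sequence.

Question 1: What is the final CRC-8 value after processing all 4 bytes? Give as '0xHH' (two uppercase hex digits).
After byte 1 (0x7A): reg=0xCD
After byte 2 (0xA1): reg=0x03
After byte 3 (0x1A): reg=0x4F
After byte 4 (0x68): reg=0xF5

Answer: 0xF5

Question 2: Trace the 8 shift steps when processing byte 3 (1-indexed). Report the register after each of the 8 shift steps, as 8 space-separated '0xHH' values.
After byte 1 (0x7A): reg=0xCD
After byte 2 (0xA1): reg=0x03
Register before byte 3: 0x03
After XOR with byte 0x1A: 0x19

Answer: 0x32 0x64 0xC8 0x97 0x29 0x52 0xA4 0x4F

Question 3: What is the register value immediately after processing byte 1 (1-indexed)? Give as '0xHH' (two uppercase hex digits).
After byte 1 (0x7A): reg=0xCD

Answer: 0xCD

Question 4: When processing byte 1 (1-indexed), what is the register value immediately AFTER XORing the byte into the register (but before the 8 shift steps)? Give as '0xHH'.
Register before byte 1: 0x55
Byte 1: 0x7A
0x55 XOR 0x7A = 0x2F

Answer: 0x2F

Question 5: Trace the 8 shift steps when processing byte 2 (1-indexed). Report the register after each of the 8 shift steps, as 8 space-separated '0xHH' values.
Answer: 0xD8 0xB7 0x69 0xD2 0xA3 0x41 0x82 0x03

Derivation:
After byte 1 (0x7A): reg=0xCD
Register before byte 2: 0xCD
After XOR with byte 0xA1: 0x6C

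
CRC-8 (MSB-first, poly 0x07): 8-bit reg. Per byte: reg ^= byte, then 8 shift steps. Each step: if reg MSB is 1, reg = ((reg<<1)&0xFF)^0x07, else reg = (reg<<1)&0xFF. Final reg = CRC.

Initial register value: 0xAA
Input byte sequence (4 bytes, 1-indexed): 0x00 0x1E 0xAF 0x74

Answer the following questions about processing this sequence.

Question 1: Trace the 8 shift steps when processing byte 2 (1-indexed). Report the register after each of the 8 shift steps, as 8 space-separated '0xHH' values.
After byte 1 (0x00): reg=0x5F
Register before byte 2: 0x5F
After XOR with byte 0x1E: 0x41

Answer: 0x82 0x03 0x06 0x0C 0x18 0x30 0x60 0xC0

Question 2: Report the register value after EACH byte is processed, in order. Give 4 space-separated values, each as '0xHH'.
0x5F 0xC0 0x0A 0x7D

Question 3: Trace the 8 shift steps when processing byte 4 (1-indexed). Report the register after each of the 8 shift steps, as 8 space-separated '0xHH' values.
Answer: 0xFC 0xFF 0xF9 0xF5 0xED 0xDD 0xBD 0x7D

Derivation:
After byte 1 (0x00): reg=0x5F
After byte 2 (0x1E): reg=0xC0
After byte 3 (0xAF): reg=0x0A
Register before byte 4: 0x0A
After XOR with byte 0x74: 0x7E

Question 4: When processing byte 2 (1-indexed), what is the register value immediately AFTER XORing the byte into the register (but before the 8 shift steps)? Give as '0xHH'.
Answer: 0x41

Derivation:
Register before byte 2: 0x5F
Byte 2: 0x1E
0x5F XOR 0x1E = 0x41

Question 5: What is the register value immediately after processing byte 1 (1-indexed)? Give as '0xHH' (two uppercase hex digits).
After byte 1 (0x00): reg=0x5F

Answer: 0x5F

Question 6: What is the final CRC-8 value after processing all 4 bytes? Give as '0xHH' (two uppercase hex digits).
Answer: 0x7D

Derivation:
After byte 1 (0x00): reg=0x5F
After byte 2 (0x1E): reg=0xC0
After byte 3 (0xAF): reg=0x0A
After byte 4 (0x74): reg=0x7D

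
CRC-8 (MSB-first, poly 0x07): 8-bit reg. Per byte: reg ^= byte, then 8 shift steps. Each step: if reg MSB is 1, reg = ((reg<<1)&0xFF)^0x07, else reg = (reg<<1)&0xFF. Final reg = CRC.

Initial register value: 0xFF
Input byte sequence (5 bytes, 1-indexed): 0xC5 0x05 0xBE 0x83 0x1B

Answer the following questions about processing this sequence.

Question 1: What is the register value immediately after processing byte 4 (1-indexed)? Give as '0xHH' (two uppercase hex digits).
Answer: 0xEC

Derivation:
After byte 1 (0xC5): reg=0xA6
After byte 2 (0x05): reg=0x60
After byte 3 (0xBE): reg=0x14
After byte 4 (0x83): reg=0xEC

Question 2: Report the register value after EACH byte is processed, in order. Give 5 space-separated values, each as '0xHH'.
0xA6 0x60 0x14 0xEC 0xCB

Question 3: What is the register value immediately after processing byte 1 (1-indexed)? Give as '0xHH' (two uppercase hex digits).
After byte 1 (0xC5): reg=0xA6

Answer: 0xA6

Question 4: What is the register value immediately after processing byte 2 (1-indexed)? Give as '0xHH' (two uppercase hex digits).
After byte 1 (0xC5): reg=0xA6
After byte 2 (0x05): reg=0x60

Answer: 0x60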